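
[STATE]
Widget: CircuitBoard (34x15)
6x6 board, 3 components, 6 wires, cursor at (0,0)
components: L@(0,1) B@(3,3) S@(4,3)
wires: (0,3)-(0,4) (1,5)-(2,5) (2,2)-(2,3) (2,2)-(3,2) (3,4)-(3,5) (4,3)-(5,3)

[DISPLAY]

   0 1 2 3 4 5                    
0  [.]  L       · ─ ·             
                                  
1                       ·         
                        │         
2           · ─ ·       ·         
            │                     
3           ·   B   · ─ ·         
                                  
4               S                 
                │                 
5               ·                 
Cursor: (0,0)                     
                                  
                                  


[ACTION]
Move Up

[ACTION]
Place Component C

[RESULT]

   0 1 2 3 4 5                    
0  [C]  L       · ─ ·             
                                  
1                       ·         
                        │         
2           · ─ ·       ·         
            │                     
3           ·   B   · ─ ·         
                                  
4               S                 
                │                 
5               ·                 
Cursor: (0,0)                     
                                  
                                  


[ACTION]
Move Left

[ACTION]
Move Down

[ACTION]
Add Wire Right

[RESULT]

   0 1 2 3 4 5                    
0   C   L       · ─ ·             
                                  
1  [.]─ ·               ·         
                        │         
2           · ─ ·       ·         
            │                     
3           ·   B   · ─ ·         
                                  
4               S                 
                │                 
5               ·                 
Cursor: (1,0)                     
                                  
                                  


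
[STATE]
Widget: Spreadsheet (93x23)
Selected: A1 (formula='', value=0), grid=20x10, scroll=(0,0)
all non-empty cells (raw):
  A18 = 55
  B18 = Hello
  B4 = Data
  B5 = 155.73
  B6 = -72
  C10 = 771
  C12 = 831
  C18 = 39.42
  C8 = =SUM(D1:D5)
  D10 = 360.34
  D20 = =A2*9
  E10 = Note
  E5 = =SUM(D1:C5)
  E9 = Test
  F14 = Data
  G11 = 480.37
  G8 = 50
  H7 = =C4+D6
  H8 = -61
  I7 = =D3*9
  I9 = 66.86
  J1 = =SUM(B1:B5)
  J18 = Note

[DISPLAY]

A1:                                                                                          
       A       B       C       D       E       F       G       H       I       J             
---------------------------------------------------------------------------------------------
  1      [0]       0       0       0       0       0       0       0       0  155.73         
  2        0       0       0       0       0       0       0       0       0       0         
  3        0       0       0       0       0       0       0       0       0       0         
  4        0Data           0       0       0       0       0       0       0       0         
  5        0  155.73       0       0       0       0       0       0       0       0         
  6        0     -72       0       0       0       0       0       0       0       0         
  7        0       0       0       0       0       0       0       0       0       0         
  8        0       0       0       0       0       0      50     -61       0       0         
  9        0       0       0       0Test           0       0       0   66.86       0         
 10        0       0     771  360.34Note           0       0       0       0       0         
 11        0       0       0       0       0       0  480.37       0       0       0         
 12        0       0     831       0       0       0       0       0       0       0         
 13        0       0       0       0       0       0       0       0       0       0         
 14        0       0       0       0       0Data           0       0       0       0         
 15        0       0       0       0       0       0       0       0       0       0         
 16        0       0       0       0       0       0       0       0       0       0         
 17        0       0       0       0       0       0       0       0       0       0         
 18       55Hello      39.42       0       0       0       0       0       0Note             
 19        0       0       0       0       0       0       0       0       0       0         
 20        0       0       0       0       0       0       0       0       0       0         


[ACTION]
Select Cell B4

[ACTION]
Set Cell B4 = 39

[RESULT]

B4: 39                                                                                       
       A       B       C       D       E       F       G       H       I       J             
---------------------------------------------------------------------------------------------
  1        0       0       0       0       0       0       0       0       0  194.73         
  2        0       0       0       0       0       0       0       0       0       0         
  3        0       0       0       0       0       0       0       0       0       0         
  4        0    [39]       0       0       0       0       0       0       0       0         
  5        0  155.73       0       0       0       0       0       0       0       0         
  6        0     -72       0       0       0       0       0       0       0       0         
  7        0       0       0       0       0       0       0       0       0       0         
  8        0       0       0       0       0       0      50     -61       0       0         
  9        0       0       0       0Test           0       0       0   66.86       0         
 10        0       0     771  360.34Note           0       0       0       0       0         
 11        0       0       0       0       0       0  480.37       0       0       0         
 12        0       0     831       0       0       0       0       0       0       0         
 13        0       0       0       0       0       0       0       0       0       0         
 14        0       0       0       0       0Data           0       0       0       0         
 15        0       0       0       0       0       0       0       0       0       0         
 16        0       0       0       0       0       0       0       0       0       0         
 17        0       0       0       0       0       0       0       0       0       0         
 18       55Hello      39.42       0       0       0       0       0       0Note             
 19        0       0       0       0       0       0       0       0       0       0         
 20        0       0       0       0       0       0       0       0       0       0         


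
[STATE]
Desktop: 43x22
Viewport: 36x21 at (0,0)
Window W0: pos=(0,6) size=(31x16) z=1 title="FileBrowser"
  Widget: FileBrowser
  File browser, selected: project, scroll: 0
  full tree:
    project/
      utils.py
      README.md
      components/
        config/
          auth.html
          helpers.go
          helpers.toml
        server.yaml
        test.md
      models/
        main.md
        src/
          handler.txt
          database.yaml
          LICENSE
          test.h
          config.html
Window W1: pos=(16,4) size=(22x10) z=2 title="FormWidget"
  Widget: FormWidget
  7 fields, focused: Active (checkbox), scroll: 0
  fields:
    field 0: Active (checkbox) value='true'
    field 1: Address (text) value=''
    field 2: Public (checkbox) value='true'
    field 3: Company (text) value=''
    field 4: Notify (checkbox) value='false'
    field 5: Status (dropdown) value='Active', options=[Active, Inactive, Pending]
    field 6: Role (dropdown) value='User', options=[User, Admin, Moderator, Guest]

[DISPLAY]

                                    
                                    
                                    
                                    
                ┏━━━━━━━━━━━━━━━━━━━
                ┃ FormWidget        
┏━━━━━━━━━━━━━━━┠───────────────────
┃ FileBrowser   ┃> Active:     [x]  
┠───────────────┃  Address:    [    
┃> [-] project/ ┃  Public:     [x]  
┃    utils.py   ┃  Company:    [    
┃    README.md  ┃  Notify:     [ ]  
┃    [+] compone┃  Status:     [Act▼
┃    [+] models/┗━━━━━━━━━━━━━━━━━━━
┃                             ┃     
┃                             ┃     
┃                             ┃     
┃                             ┃     
┃                             ┃     
┃                             ┃     
┃                             ┃     


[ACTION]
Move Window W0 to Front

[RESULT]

                                    
                                    
                                    
                                    
                ┏━━━━━━━━━━━━━━━━━━━
                ┃ FormWidget        
┏━━━━━━━━━━━━━━━━━━━━━━━━━━━━━┓─────
┃ FileBrowser                 ┃[x]  
┠─────────────────────────────┨[    
┃> [-] project/               ┃[x]  
┃    utils.py                 ┃[    
┃    README.md                ┃[ ]  
┃    [+] components/          ┃[Act▼
┃    [+] models/              ┃━━━━━
┃                             ┃     
┃                             ┃     
┃                             ┃     
┃                             ┃     
┃                             ┃     
┃                             ┃     
┃                             ┃     


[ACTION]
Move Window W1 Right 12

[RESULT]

                                    
                                    
                                    
                                    
                     ┏━━━━━━━━━━━━━━
                     ┃ FormWidget   
┏━━━━━━━━━━━━━━━━━━━━━━━━━━━━━┓─────
┃ FileBrowser                 ┃     
┠─────────────────────────────┨:    
┃> [-] project/               ┃     
┃    utils.py                 ┃:    
┃    README.md                ┃     
┃    [+] components/          ┃     
┃    [+] models/              ┃━━━━━
┃                             ┃     
┃                             ┃     
┃                             ┃     
┃                             ┃     
┃                             ┃     
┃                             ┃     
┃                             ┃     


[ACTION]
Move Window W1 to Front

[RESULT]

                                    
                                    
                                    
                                    
                     ┏━━━━━━━━━━━━━━
                     ┃ FormWidget   
┏━━━━━━━━━━━━━━━━━━━━┠──────────────
┃ FileBrowser        ┃> Active:     
┠────────────────────┃  Address:    
┃> [-] project/      ┃  Public:     
┃    utils.py        ┃  Company:    
┃    README.md       ┃  Notify:     
┃    [+] components/ ┃  Status:     
┃    [+] models/     ┗━━━━━━━━━━━━━━
┃                             ┃     
┃                             ┃     
┃                             ┃     
┃                             ┃     
┃                             ┃     
┃                             ┃     
┃                             ┃     


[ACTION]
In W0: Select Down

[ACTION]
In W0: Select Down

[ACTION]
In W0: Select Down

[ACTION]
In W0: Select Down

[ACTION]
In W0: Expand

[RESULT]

                                    
                                    
                                    
                                    
                     ┏━━━━━━━━━━━━━━
                     ┃ FormWidget   
┏━━━━━━━━━━━━━━━━━━━━┠──────────────
┃ FileBrowser        ┃> Active:     
┠────────────────────┃  Address:    
┃  [-] project/      ┃  Public:     
┃    utils.py        ┃  Company:    
┃    README.md       ┃  Notify:     
┃    [+] components/ ┃  Status:     
┃  > [-] models/     ┗━━━━━━━━━━━━━━
┃      main.md                ┃     
┃      [+] src/               ┃     
┃                             ┃     
┃                             ┃     
┃                             ┃     
┃                             ┃     
┃                             ┃     


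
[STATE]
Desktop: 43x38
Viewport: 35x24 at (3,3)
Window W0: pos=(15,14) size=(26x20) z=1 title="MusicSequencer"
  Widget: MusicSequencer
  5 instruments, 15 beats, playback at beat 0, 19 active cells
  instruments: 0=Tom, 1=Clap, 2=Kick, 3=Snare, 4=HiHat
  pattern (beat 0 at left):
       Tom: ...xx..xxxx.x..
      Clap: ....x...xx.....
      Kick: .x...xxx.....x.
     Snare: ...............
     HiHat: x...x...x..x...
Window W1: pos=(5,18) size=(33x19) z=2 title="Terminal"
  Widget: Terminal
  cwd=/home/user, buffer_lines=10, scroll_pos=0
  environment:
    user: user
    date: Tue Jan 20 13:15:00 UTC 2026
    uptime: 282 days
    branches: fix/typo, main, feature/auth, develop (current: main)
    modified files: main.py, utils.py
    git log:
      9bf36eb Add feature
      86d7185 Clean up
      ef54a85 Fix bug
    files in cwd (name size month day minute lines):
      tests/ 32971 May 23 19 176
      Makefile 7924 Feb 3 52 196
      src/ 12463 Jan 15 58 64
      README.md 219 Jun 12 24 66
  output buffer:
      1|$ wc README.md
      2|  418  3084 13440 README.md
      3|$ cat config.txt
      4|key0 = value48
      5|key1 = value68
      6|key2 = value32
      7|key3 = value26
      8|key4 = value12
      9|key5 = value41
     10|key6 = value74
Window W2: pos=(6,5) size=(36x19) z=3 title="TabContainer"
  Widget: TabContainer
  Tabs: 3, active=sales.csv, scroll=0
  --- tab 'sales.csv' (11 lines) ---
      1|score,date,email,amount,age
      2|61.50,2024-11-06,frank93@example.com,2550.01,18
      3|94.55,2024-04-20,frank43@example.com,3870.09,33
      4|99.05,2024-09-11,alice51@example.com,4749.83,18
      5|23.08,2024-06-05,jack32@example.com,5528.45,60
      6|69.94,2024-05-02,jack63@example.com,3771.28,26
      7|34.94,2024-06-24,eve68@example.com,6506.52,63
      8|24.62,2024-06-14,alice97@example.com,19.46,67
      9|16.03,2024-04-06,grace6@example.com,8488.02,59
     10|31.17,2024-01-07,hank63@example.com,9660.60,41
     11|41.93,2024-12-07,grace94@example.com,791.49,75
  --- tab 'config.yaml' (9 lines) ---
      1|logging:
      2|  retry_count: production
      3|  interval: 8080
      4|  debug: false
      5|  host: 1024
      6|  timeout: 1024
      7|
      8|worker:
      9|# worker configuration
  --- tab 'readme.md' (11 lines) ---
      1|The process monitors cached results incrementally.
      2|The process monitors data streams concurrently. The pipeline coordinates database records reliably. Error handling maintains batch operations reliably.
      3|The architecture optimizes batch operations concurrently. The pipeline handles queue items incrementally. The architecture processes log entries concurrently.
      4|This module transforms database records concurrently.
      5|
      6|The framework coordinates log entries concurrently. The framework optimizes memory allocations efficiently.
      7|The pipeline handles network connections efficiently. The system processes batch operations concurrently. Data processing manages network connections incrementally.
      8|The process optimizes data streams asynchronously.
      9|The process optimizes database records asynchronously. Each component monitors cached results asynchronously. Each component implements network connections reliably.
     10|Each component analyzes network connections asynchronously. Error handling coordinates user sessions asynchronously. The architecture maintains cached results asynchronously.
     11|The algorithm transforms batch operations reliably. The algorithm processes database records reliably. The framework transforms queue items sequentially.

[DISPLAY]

                                   
                                   
   ┏━━━━━━━━━━━━━━━━━━━━━━━━━━━━━━━
   ┃ TabContainer                  
   ┠───────────────────────────────
   ┃[sales.csv]│ config.yaml │ read
   ┃───────────────────────────────
   ┃score,date,email,amount,age    
   ┃61.50,2024-11-06,frank93@exampl
   ┃94.55,2024-04-20,frank43@exampl
   ┃99.05,2024-09-11,alice51@exampl
   ┃23.08,2024-06-05,jack32@example
   ┃69.94,2024-05-02,jack63@example
   ┃34.94,2024-06-24,eve68@example.
   ┃24.62,2024-06-14,alice97@exampl
  ┏┃16.03,2024-04-06,grace6@example
  ┃┃31.17,2024-01-07,hank63@example
  ┠┃41.93,2024-12-07,grace94@exampl
  ┃┃                               
  ┃┃                               
  ┃┗━━━━━━━━━━━━━━━━━━━━━━━━━━━━━━━
  ┃key0 = value48                 ┃
  ┃key1 = value68                 ┃
  ┃key2 = value32                 ┃


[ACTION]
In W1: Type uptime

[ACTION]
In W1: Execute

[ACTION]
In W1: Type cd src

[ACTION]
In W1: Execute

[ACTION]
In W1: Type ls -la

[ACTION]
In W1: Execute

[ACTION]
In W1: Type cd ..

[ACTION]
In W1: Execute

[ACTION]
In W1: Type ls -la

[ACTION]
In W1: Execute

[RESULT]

                                   
                                   
   ┏━━━━━━━━━━━━━━━━━━━━━━━━━━━━━━━
   ┃ TabContainer                  
   ┠───────────────────────────────
   ┃[sales.csv]│ config.yaml │ read
   ┃───────────────────────────────
   ┃score,date,email,amount,age    
   ┃61.50,2024-11-06,frank93@exampl
   ┃94.55,2024-04-20,frank43@exampl
   ┃99.05,2024-09-11,alice51@exampl
   ┃23.08,2024-06-05,jack32@example
   ┃69.94,2024-05-02,jack63@example
   ┃34.94,2024-06-24,eve68@example.
   ┃24.62,2024-06-14,alice97@exampl
  ┏┃16.03,2024-04-06,grace6@example
  ┃┃31.17,2024-01-07,hank63@example
  ┠┃41.93,2024-12-07,grace94@exampl
  ┃┃                               
  ┃┃                               
  ┃┗━━━━━━━━━━━━━━━━━━━━━━━━━━━━━━━
  ┃drwxr-xr-x  1 user group    329┃
  ┃-rw-r--r--  1 user group     79┃
  ┃drwxr-xr-x  1 user group    124┃


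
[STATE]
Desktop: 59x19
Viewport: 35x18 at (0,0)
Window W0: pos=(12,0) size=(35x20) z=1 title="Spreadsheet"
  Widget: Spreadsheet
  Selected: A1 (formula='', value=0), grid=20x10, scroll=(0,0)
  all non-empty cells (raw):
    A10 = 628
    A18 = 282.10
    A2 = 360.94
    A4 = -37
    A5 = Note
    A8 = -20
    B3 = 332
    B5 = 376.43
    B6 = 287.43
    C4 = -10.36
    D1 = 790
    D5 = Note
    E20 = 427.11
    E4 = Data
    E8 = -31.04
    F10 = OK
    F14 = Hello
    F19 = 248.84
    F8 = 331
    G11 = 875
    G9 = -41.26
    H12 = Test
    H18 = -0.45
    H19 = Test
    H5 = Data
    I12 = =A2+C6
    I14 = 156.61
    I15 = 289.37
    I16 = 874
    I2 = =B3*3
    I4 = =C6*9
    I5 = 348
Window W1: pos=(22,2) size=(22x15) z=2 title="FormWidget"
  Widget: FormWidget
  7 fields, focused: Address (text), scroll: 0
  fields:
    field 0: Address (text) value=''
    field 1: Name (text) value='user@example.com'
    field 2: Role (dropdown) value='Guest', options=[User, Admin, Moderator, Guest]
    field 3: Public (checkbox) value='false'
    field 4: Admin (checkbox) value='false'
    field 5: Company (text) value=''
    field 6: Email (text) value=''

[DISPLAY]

            ┏━━━━━━━━━━━━━━━━━━━━━━
            ┃ Spreadsheet          
            ┠─────────┏━━━━━━━━━━━━
            ┃A1:      ┃ FormWidget 
            ┃       A ┠────────────
            ┃---------┃> Address:  
            ┃  1      ┃  Name:     
            ┃  2   360┃  Role:     
            ┃  3      ┃  Public:   
            ┃  4      ┃  Admin:    
            ┃  5 Note ┃  Company:  
            ┃  6      ┃  Email:    
            ┃  7      ┃            
            ┃  8      ┃            
            ┃  9      ┃            
            ┃ 10      ┃            
            ┃ 11      ┗━━━━━━━━━━━━
            ┃ 12        0       0  


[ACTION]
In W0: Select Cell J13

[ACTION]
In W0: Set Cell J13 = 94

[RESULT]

            ┏━━━━━━━━━━━━━━━━━━━━━━
            ┃ Spreadsheet          
            ┠─────────┏━━━━━━━━━━━━
            ┃J13: 94  ┃ FormWidget 
            ┃       A ┠────────────
            ┃---------┃> Address:  
            ┃  1      ┃  Name:     
            ┃  2   360┃  Role:     
            ┃  3      ┃  Public:   
            ┃  4      ┃  Admin:    
            ┃  5 Note ┃  Company:  
            ┃  6      ┃  Email:    
            ┃  7      ┃            
            ┃  8      ┃            
            ┃  9      ┃            
            ┃ 10      ┃            
            ┃ 11      ┗━━━━━━━━━━━━
            ┃ 12        0       0  


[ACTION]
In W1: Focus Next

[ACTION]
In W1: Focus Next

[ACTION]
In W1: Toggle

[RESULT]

            ┏━━━━━━━━━━━━━━━━━━━━━━
            ┃ Spreadsheet          
            ┠─────────┏━━━━━━━━━━━━
            ┃J13: 94  ┃ FormWidget 
            ┃       A ┠────────────
            ┃---------┃  Address:  
            ┃  1      ┃  Name:     
            ┃  2   360┃> Role:     
            ┃  3      ┃  Public:   
            ┃  4      ┃  Admin:    
            ┃  5 Note ┃  Company:  
            ┃  6      ┃  Email:    
            ┃  7      ┃            
            ┃  8      ┃            
            ┃  9      ┃            
            ┃ 10      ┃            
            ┃ 11      ┗━━━━━━━━━━━━
            ┃ 12        0       0  


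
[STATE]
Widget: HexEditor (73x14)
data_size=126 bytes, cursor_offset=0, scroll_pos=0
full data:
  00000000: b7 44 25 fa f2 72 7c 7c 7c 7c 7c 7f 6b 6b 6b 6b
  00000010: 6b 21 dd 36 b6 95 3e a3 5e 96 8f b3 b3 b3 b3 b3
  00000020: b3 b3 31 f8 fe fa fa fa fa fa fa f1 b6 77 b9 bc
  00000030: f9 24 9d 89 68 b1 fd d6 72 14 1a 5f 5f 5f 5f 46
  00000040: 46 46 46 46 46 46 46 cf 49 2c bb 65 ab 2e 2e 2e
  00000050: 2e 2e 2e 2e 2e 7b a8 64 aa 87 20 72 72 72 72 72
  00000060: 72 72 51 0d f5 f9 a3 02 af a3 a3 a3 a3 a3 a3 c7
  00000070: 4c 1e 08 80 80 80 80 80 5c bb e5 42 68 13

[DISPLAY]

00000000  B7 44 25 fa f2 72 7c 7c  7c 7c 7c 7f 6b 6b 6b 6b  |.D%..r|||||.
00000010  6b 21 dd 36 b6 95 3e a3  5e 96 8f b3 b3 b3 b3 b3  |k!.6..>.^...
00000020  b3 b3 31 f8 fe fa fa fa  fa fa fa f1 b6 77 b9 bc  |..1.........
00000030  f9 24 9d 89 68 b1 fd d6  72 14 1a 5f 5f 5f 5f 46  |.$..h...r.._
00000040  46 46 46 46 46 46 46 cf  49 2c bb 65 ab 2e 2e 2e  |FFFFFFF.I,.e
00000050  2e 2e 2e 2e 2e 7b a8 64  aa 87 20 72 72 72 72 72  |.....{.d.. r
00000060  72 72 51 0d f5 f9 a3 02  af a3 a3 a3 a3 a3 a3 c7  |rrQ.........
00000070  4c 1e 08 80 80 80 80 80  5c bb e5 42 68 13        |L.......\..B
                                                                         
                                                                         
                                                                         
                                                                         
                                                                         
                                                                         


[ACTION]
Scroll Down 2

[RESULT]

00000020  b3 b3 31 f8 fe fa fa fa  fa fa fa f1 b6 77 b9 bc  |..1.........
00000030  f9 24 9d 89 68 b1 fd d6  72 14 1a 5f 5f 5f 5f 46  |.$..h...r.._
00000040  46 46 46 46 46 46 46 cf  49 2c bb 65 ab 2e 2e 2e  |FFFFFFF.I,.e
00000050  2e 2e 2e 2e 2e 7b a8 64  aa 87 20 72 72 72 72 72  |.....{.d.. r
00000060  72 72 51 0d f5 f9 a3 02  af a3 a3 a3 a3 a3 a3 c7  |rrQ.........
00000070  4c 1e 08 80 80 80 80 80  5c bb e5 42 68 13        |L.......\..B
                                                                         
                                                                         
                                                                         
                                                                         
                                                                         
                                                                         
                                                                         
                                                                         


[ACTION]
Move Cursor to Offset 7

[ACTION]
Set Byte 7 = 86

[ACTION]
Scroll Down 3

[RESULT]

00000050  2e 2e 2e 2e 2e 7b a8 64  aa 87 20 72 72 72 72 72  |.....{.d.. r
00000060  72 72 51 0d f5 f9 a3 02  af a3 a3 a3 a3 a3 a3 c7  |rrQ.........
00000070  4c 1e 08 80 80 80 80 80  5c bb e5 42 68 13        |L.......\..B
                                                                         
                                                                         
                                                                         
                                                                         
                                                                         
                                                                         
                                                                         
                                                                         
                                                                         
                                                                         
                                                                         


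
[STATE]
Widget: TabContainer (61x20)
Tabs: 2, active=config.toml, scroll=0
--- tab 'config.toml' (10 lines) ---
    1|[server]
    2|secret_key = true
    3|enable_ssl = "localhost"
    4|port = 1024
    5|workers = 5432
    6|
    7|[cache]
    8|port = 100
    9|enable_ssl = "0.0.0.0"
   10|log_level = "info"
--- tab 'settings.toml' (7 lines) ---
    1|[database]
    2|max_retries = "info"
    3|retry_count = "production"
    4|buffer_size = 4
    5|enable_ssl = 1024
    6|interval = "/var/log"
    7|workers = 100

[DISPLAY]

[config.toml]│ settings.toml                                 
─────────────────────────────────────────────────────────────
[server]                                                     
secret_key = true                                            
enable_ssl = "localhost"                                     
port = 1024                                                  
workers = 5432                                               
                                                             
[cache]                                                      
port = 100                                                   
enable_ssl = "0.0.0.0"                                       
log_level = "info"                                           
                                                             
                                                             
                                                             
                                                             
                                                             
                                                             
                                                             
                                                             


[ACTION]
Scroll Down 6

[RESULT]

[config.toml]│ settings.toml                                 
─────────────────────────────────────────────────────────────
[cache]                                                      
port = 100                                                   
enable_ssl = "0.0.0.0"                                       
log_level = "info"                                           
                                                             
                                                             
                                                             
                                                             
                                                             
                                                             
                                                             
                                                             
                                                             
                                                             
                                                             
                                                             
                                                             
                                                             


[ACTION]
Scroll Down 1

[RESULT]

[config.toml]│ settings.toml                                 
─────────────────────────────────────────────────────────────
port = 100                                                   
enable_ssl = "0.0.0.0"                                       
log_level = "info"                                           
                                                             
                                                             
                                                             
                                                             
                                                             
                                                             
                                                             
                                                             
                                                             
                                                             
                                                             
                                                             
                                                             
                                                             
                                                             


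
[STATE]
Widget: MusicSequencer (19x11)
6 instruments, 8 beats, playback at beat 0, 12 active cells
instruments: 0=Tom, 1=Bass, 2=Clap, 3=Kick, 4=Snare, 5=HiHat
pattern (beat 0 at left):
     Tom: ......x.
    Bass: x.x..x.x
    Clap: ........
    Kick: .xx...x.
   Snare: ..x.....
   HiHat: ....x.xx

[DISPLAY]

      ▼1234567     
   Tom······█·     
  Bass█·█··█·█     
  Clap········     
  Kick·██···█·     
 Snare··█·····     
 HiHat····█·██     
                   
                   
                   
                   


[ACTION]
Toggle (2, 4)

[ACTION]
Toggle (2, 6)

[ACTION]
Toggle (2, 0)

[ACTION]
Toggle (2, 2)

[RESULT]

      ▼1234567     
   Tom······█·     
  Bass█·█··█·█     
  Clap█·█·█·█·     
  Kick·██···█·     
 Snare··█·····     
 HiHat····█·██     
                   
                   
                   
                   


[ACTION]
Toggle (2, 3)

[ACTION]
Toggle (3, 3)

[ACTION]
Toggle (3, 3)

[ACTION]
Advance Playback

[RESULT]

      0▼234567     
   Tom······█·     
  Bass█·█··█·█     
  Clap█·███·█·     
  Kick·██···█·     
 Snare··█·····     
 HiHat····█·██     
                   
                   
                   
                   


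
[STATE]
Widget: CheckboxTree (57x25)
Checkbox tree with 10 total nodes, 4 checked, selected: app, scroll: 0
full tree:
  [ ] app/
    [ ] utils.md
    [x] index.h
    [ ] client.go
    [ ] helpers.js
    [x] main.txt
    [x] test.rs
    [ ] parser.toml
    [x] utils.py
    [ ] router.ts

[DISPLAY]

>[-] app/                                                
   [ ] utils.md                                          
   [x] index.h                                           
   [ ] client.go                                         
   [ ] helpers.js                                        
   [x] main.txt                                          
   [x] test.rs                                           
   [ ] parser.toml                                       
   [x] utils.py                                          
   [ ] router.ts                                         
                                                         
                                                         
                                                         
                                                         
                                                         
                                                         
                                                         
                                                         
                                                         
                                                         
                                                         
                                                         
                                                         
                                                         
                                                         


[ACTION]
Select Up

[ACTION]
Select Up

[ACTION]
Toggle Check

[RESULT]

>[x] app/                                                
   [x] utils.md                                          
   [x] index.h                                           
   [x] client.go                                         
   [x] helpers.js                                        
   [x] main.txt                                          
   [x] test.rs                                           
   [x] parser.toml                                       
   [x] utils.py                                          
   [x] router.ts                                         
                                                         
                                                         
                                                         
                                                         
                                                         
                                                         
                                                         
                                                         
                                                         
                                                         
                                                         
                                                         
                                                         
                                                         
                                                         


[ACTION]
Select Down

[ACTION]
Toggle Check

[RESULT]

 [-] app/                                                
>  [ ] utils.md                                          
   [x] index.h                                           
   [x] client.go                                         
   [x] helpers.js                                        
   [x] main.txt                                          
   [x] test.rs                                           
   [x] parser.toml                                       
   [x] utils.py                                          
   [x] router.ts                                         
                                                         
                                                         
                                                         
                                                         
                                                         
                                                         
                                                         
                                                         
                                                         
                                                         
                                                         
                                                         
                                                         
                                                         
                                                         


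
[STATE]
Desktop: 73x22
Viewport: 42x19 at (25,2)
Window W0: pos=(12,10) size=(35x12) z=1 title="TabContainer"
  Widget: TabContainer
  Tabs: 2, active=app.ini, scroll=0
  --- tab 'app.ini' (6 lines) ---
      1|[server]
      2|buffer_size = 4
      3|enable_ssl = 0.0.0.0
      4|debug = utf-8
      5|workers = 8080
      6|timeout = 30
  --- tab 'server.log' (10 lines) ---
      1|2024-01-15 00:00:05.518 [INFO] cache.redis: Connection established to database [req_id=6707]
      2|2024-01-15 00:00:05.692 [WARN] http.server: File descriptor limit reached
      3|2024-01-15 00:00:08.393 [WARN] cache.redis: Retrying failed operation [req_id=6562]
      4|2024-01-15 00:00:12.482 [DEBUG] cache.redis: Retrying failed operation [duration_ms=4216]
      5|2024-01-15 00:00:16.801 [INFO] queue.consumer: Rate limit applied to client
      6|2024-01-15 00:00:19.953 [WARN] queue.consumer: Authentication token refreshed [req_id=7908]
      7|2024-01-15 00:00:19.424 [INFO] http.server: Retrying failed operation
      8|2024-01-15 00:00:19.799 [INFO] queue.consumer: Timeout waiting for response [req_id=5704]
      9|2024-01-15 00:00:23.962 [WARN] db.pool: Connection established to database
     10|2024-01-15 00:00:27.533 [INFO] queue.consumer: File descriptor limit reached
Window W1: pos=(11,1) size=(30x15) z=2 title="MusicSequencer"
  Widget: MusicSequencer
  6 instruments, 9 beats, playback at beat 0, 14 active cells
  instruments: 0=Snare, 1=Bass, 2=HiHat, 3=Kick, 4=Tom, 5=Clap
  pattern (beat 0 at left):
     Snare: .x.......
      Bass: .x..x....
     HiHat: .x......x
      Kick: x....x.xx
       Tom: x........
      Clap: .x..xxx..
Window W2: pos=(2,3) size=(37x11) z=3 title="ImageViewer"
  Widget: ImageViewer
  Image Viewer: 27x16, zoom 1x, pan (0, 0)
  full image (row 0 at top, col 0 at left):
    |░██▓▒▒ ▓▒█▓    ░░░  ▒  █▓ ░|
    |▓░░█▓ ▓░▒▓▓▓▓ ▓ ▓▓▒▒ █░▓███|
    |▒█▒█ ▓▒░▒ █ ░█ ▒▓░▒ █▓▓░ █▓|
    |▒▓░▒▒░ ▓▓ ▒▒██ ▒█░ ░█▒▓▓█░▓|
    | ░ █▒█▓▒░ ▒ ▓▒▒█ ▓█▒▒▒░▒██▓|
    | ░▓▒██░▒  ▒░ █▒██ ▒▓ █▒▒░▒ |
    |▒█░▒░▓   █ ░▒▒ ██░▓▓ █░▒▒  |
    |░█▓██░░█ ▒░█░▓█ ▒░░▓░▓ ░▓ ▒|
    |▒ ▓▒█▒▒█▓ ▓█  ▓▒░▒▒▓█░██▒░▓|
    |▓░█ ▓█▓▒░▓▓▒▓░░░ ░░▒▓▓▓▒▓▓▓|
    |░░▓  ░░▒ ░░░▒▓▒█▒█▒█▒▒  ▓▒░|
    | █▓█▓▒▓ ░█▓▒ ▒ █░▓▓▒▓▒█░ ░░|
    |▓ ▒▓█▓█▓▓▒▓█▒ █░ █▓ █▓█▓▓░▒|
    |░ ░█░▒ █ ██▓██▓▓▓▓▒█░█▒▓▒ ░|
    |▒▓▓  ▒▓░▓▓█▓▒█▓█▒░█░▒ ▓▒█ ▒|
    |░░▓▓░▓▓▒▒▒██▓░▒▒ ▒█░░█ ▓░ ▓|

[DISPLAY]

er             ┃                          
━━━━━━━━━━━━━┓─┨                          
             ┃ ┃                          
─────────────┨ ┃                          
 █▓ ░        ┃ ┃                          
░▓███        ┃ ┃                          
▓░ █▓        ┃ ┃                          
▓▓█░▓        ┃ ┃                          
░▒██▓        ┃ ┃━━━━━┓                    
▒▒░▒         ┃ ┃     ┃                    
░▒▒          ┃ ┃─────┨                    
━━━━━━━━━━━━━┛ ┃     ┃                    
               ┃─────┃                    
━━━━━━━━━━━━━━━┛     ┃                    
= 4                  ┃                    
 0.0.0.0             ┃                    
8                    ┃                    
80                   ┃                    
                     ┃                    


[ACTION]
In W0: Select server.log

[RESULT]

er             ┃                          
━━━━━━━━━━━━━┓─┨                          
             ┃ ┃                          
─────────────┨ ┃                          
 █▓ ░        ┃ ┃                          
░▓███        ┃ ┃                          
▓░ █▓        ┃ ┃                          
▓▓█░▓        ┃ ┃                          
░▒██▓        ┃ ┃━━━━━┓                    
▒▒░▒         ┃ ┃     ┃                    
░▒▒          ┃ ┃─────┨                    
━━━━━━━━━━━━━┛ ┃     ┃                    
               ┃─────┃                    
━━━━━━━━━━━━━━━┛O] ca┃                    
0:00:05.692 [WARN] ht┃                    
0:00:08.393 [WARN] ca┃                    
0:00:12.482 [DEBUG] c┃                    
0:00:16.801 [INFO] qu┃                    
0:00:19.953 [WARN] qu┃                    


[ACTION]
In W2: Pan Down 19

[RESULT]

er             ┃                          
━━━━━━━━━━━━━┓─┨                          
             ┃ ┃                          
─────────────┨ ┃                          
             ┃ ┃                          
             ┃ ┃                          
             ┃ ┃                          
             ┃ ┃                          
             ┃ ┃━━━━━┓                    
             ┃ ┃     ┃                    
             ┃ ┃─────┨                    
━━━━━━━━━━━━━┛ ┃     ┃                    
               ┃─────┃                    
━━━━━━━━━━━━━━━┛O] ca┃                    
0:00:05.692 [WARN] ht┃                    
0:00:08.393 [WARN] ca┃                    
0:00:12.482 [DEBUG] c┃                    
0:00:16.801 [INFO] qu┃                    
0:00:19.953 [WARN] qu┃                    


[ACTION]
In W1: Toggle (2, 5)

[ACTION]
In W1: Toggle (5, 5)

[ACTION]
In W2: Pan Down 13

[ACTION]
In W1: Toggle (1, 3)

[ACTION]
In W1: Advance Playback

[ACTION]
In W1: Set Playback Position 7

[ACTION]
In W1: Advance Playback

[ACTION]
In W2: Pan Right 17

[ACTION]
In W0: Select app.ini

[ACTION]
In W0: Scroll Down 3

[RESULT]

er             ┃                          
━━━━━━━━━━━━━┓─┨                          
             ┃ ┃                          
─────────────┨ ┃                          
             ┃ ┃                          
             ┃ ┃                          
             ┃ ┃                          
             ┃ ┃                          
             ┃ ┃━━━━━┓                    
             ┃ ┃     ┃                    
             ┃ ┃─────┨                    
━━━━━━━━━━━━━┛ ┃     ┃                    
               ┃─────┃                    
━━━━━━━━━━━━━━━┛     ┃                    
80                   ┃                    
                     ┃                    
                     ┃                    
                     ┃                    
                     ┃                    
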